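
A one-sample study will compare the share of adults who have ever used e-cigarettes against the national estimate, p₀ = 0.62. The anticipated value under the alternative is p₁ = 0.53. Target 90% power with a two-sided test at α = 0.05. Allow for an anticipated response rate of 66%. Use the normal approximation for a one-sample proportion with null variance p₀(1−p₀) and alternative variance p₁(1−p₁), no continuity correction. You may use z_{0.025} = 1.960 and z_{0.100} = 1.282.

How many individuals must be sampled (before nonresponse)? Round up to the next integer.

n = [z_{α/2}·√(p₀q₀) + z_β·√(p₁q₁)]² / (p₁ − p₀)²
  = [1.960·√(0.62·0.38) + 1.282·√(0.53·0.47)]² / (-0.09)²
  = [1.960·0.4854 + 1.282·0.4991]² / 0.0081
  = [1.5912]² / 0.0081
  = 312.58
Adjust for 66% response: 312.58 / 0.66 = 473.61.
Round up → n = 474.

n = 474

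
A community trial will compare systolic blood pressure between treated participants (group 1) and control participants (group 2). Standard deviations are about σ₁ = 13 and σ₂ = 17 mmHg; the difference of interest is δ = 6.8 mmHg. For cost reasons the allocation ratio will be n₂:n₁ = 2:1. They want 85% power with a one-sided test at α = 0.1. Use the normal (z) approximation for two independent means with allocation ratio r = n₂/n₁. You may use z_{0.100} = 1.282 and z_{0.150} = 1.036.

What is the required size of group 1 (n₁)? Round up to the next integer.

n₁ = 37

n₁ = (z_α + z_β)² · (σ₁² + σ₂²/r) / δ²
   = (1.282 + 1.036)² · (13² + 17²/2) / 6.8²
   = 5.3731 · (169 + 144.5) / 46.24
   = 5.3731 · 313.5 / 46.24
   = 36.43
Round up → n₁ = 37; n₂ = r·n₁ = 2 × 37 = 74.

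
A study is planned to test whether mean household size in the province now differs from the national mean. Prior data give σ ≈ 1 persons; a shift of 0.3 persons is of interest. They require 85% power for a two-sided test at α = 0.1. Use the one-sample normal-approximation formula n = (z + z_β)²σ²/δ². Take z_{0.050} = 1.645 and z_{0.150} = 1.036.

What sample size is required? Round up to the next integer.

n = 80

n = (z_{α/2} + z_β)² · σ² / δ²
  = (1.645 + 1.036)² · 1² / 0.3²
  = 7.1878 · 1 / 0.09
  = 79.86
Round up → n = 80.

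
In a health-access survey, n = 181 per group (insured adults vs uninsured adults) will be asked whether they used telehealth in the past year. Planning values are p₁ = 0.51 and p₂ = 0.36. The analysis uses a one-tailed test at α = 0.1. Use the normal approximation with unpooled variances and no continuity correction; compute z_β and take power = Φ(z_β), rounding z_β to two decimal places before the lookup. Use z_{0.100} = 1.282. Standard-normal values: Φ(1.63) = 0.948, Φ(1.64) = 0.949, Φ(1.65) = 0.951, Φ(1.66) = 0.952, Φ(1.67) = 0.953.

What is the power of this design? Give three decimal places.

Power ≈ 0.948

z_β = |p₁−p₂|·√(n/[p₁q₁+p₂q₂]) − z_α
    = 0.15 · √(181/0.4803) − 1.282
    = 0.15 · 19.4126 − 1.282
    = 2.9119 − 1.282 = 1.6299 → 1.63
Power = Φ(1.63) = 0.948.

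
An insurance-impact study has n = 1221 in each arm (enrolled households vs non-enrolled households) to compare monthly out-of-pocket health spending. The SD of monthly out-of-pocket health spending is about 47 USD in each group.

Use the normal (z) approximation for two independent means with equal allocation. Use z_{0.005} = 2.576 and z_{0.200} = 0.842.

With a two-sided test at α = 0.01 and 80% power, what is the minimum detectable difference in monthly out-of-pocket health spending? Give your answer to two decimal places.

Minimum detectable difference ≈ 6.50 USD

δ = (z_{α/2} + z_β) · √((σ₁²+σ₂²)/n)
  = (2.576 + 0.842) · √(4418/1221)
  = 3.418 · √3.6183
  = 3.418 · 1.9022
  = 6.5017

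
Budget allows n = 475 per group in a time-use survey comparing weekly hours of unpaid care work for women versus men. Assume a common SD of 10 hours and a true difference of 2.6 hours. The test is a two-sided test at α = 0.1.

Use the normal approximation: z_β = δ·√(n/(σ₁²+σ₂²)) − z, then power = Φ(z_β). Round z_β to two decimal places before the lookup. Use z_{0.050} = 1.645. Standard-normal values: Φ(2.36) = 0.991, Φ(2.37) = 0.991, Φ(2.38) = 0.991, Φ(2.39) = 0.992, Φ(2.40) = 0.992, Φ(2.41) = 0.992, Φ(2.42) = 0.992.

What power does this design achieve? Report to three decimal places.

Power ≈ 0.991

z_β = δ·√(n/(σ₁²+σ₂²)) − z_{α/2}
    = 2.6 · √(475/200) − 1.645
    = 2.6 · 1.54110 − 1.645
    = 4.0069 − 1.645 = 2.3619 → 2.36
Power = Φ(2.36) = 0.991.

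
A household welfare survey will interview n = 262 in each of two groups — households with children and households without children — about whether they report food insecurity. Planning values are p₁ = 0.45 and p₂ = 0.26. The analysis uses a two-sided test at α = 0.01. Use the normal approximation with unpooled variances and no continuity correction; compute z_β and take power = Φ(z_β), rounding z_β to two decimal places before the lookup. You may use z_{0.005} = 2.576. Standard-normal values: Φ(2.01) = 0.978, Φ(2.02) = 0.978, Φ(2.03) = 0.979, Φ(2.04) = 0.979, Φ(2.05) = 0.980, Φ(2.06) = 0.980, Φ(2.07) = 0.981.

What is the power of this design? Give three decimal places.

z_β = |p₁−p₂|·√(n/[p₁q₁+p₂q₂]) − z_{α/2}
    = 0.19 · √(262/0.4399) − 2.576
    = 0.19 · 24.4047 − 2.576
    = 4.6369 − 2.576 = 2.0609 → 2.06
Power = Φ(2.06) = 0.980.

Power ≈ 0.980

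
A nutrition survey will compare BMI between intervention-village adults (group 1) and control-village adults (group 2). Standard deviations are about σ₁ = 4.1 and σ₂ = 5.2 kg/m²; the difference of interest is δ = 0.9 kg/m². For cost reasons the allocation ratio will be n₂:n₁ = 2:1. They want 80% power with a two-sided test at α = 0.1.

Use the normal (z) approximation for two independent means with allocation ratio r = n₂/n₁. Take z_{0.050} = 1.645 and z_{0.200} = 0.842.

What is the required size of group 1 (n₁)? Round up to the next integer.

n₁ = (z_{α/2} + z_β)² · (σ₁² + σ₂²/r) / δ²
   = (1.645 + 0.842)² · (4.1² + 5.2²/2) / 0.9²
   = 6.1852 · (16.81 + 13.52) / 0.81
   = 6.1852 · 30.33 / 0.81
   = 231.60
Round up → n₁ = 232; n₂ = r·n₁ = 2 × 232 = 464.

n₁ = 232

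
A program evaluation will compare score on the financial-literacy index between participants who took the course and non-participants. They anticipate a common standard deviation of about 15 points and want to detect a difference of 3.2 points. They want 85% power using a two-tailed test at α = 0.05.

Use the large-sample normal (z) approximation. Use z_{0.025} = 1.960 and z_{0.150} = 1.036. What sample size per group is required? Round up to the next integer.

n = 395 per group

n = (z_{α/2} + z_β)² · (σ₁² + σ₂²) / δ²
  = (1.960 + 1.036)² · (2·15² = 450) / 3.2²
  = 8.9760 · 450 / 10.24
  = 394.45
Round up → n = 395 per group.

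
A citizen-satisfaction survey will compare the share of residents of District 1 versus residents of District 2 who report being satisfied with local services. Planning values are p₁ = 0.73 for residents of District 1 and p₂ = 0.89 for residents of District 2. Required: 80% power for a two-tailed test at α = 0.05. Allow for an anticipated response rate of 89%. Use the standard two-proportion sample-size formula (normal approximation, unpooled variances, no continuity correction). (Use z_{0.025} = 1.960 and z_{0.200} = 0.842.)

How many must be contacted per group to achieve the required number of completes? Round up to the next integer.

n = (z_{α/2} + z_β)² · [p₁(1−p₁) + p₂(1−p₂)] / (p₁ − p₂)²
  = (1.960 + 0.842)² · (0.73·0.27 + 0.89·0.11) / (-0.16)²
  = (2.802)² · (0.1971 + 0.0979) / 0.0256
  = 7.8512 · 0.2950 / 0.0256
  = 90.47
Adjust for 89% response: 90.47 / 0.89 = 101.65.
Round up → n = 102 per group.

n = 102 per group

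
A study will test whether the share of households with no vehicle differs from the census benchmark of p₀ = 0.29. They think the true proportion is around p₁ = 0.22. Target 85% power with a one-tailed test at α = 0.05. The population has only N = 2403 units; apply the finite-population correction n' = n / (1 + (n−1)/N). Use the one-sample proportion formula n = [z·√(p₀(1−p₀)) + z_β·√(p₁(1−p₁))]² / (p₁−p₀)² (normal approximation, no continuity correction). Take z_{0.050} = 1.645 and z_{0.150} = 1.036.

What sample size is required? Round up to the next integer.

n = 253

n = [z_α·√(p₀q₀) + z_β·√(p₁q₁)]² / (p₁ − p₀)²
  = [1.645·√(0.29·0.71) + 1.036·√(0.22·0.78)]² / (-0.07)²
  = [1.645·0.4538 + 1.036·0.4142]² / 0.0049
  = [1.1756]² / 0.0049
  = 282.05
Finite-population correction (N = 2403): 282.05 / (1 + (282.05 − 1)/2403) = 252.51.
Round up → n = 253.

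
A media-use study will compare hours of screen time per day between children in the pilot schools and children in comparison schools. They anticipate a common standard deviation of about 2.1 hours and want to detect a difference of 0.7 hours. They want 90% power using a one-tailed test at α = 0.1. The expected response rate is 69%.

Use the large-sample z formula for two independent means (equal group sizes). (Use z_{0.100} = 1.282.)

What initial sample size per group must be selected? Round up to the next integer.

n = 172 per group

n = (z_α + z_β)² · (σ₁² + σ₂²) / δ²
  = (1.282 + 1.282)² · (2·2.1² = 8.82) / 0.7²
  = 6.5741 · 8.82 / 0.49
  = 118.33
Adjust for 69% response: 118.33 / 0.69 = 171.50.
Round up → n = 172 per group.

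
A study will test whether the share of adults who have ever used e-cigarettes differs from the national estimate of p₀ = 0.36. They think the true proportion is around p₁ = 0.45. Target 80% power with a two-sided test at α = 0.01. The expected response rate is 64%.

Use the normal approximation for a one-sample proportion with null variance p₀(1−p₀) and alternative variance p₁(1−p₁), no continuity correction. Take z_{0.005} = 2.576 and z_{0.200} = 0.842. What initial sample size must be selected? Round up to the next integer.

n = [z_{α/2}·√(p₀q₀) + z_β·√(p₁q₁)]² / (p₁ − p₀)²
  = [2.576·√(0.36·0.64) + 0.842·√(0.45·0.55)]² / (0.09)²
  = [2.576·0.4800 + 0.842·0.4975]² / 0.0081
  = [1.6554]² / 0.0081
  = 338.30
Adjust for 64% response: 338.30 / 0.64 = 528.60.
Round up → n = 529.

n = 529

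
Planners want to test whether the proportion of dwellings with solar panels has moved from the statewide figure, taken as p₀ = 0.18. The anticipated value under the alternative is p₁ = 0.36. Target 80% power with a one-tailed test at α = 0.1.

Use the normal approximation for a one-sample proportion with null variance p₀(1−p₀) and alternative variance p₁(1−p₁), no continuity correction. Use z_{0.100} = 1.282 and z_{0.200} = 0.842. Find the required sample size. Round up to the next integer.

n = [z_α·√(p₀q₀) + z_β·√(p₁q₁)]² / (p₁ − p₀)²
  = [1.282·√(0.18·0.82) + 0.842·√(0.36·0.64)]² / (0.18)²
  = [1.282·0.3842 + 0.842·0.4800]² / 0.0324
  = [0.8967]² / 0.0324
  = 24.82
Round up → n = 25.

n = 25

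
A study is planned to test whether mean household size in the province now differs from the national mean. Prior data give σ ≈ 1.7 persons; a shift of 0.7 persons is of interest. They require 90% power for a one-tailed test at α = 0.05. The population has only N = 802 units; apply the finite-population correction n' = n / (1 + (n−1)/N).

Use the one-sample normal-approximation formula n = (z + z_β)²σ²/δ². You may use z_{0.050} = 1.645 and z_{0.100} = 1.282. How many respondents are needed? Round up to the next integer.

n = (z_α + z_β)² · σ² / δ²
  = (1.645 + 1.282)² · 1.7² / 0.7²
  = 8.5673 · 2.89 / 0.49
  = 50.53
Finite-population correction (N = 802): 50.53 / (1 + (50.53 − 1)/802) = 47.59.
Round up → n = 48.

n = 48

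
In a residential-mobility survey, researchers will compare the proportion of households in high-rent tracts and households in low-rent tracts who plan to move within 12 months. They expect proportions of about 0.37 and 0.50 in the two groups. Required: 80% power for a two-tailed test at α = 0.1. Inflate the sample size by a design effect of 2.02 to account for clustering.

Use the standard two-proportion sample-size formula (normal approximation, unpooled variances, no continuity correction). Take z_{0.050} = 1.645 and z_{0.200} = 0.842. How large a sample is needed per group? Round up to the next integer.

n = (z_{α/2} + z_β)² · [p₁(1−p₁) + p₂(1−p₂)] / (p₁ − p₂)²
  = (1.645 + 0.842)² · (0.37·0.63 + 0.50·0.50) / (-0.13)²
  = (2.487)² · (0.2331 + 0.2500) / 0.0169
  = 6.1852 · 0.4831 / 0.0169
  = 176.81
Design effect: 2.02 × 176.81 = 357.15.
Round up → n = 358 per group.

n = 358 per group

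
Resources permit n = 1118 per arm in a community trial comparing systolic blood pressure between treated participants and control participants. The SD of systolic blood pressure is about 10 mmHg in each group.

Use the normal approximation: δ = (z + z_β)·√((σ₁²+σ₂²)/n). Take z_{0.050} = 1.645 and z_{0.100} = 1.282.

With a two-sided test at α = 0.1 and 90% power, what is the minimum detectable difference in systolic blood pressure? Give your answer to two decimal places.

Minimum detectable difference ≈ 1.24 mmHg

δ = (z_{α/2} + z_β) · √((σ₁²+σ₂²)/n)
  = (1.645 + 1.282) · √(200/1118)
  = 2.927 · √0.17889
  = 2.927 · 0.4230
  = 1.2380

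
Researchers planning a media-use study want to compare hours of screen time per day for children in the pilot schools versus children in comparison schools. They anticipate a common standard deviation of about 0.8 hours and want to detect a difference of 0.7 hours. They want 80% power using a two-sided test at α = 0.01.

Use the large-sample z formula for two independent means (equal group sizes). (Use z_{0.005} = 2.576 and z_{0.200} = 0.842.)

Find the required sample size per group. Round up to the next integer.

n = (z_{α/2} + z_β)² · (σ₁² + σ₂²) / δ²
  = (2.576 + 0.842)² · (2·0.8² = 1.28) / 0.7²
  = 11.6827 · 1.28 / 0.49
  = 30.52
Round up → n = 31 per group.

n = 31 per group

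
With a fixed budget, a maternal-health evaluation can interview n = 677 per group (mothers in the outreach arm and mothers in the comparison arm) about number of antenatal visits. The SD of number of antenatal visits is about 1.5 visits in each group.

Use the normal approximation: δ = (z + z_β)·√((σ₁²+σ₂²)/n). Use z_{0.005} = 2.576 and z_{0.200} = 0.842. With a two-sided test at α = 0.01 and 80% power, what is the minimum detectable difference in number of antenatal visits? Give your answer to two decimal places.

Minimum detectable difference ≈ 0.28 visits

δ = (z_{α/2} + z_β) · √((σ₁²+σ₂²)/n)
  = (2.576 + 0.842) · √(4.5/677)
  = 3.418 · √0.00665
  = 3.418 · 0.0815
  = 0.2787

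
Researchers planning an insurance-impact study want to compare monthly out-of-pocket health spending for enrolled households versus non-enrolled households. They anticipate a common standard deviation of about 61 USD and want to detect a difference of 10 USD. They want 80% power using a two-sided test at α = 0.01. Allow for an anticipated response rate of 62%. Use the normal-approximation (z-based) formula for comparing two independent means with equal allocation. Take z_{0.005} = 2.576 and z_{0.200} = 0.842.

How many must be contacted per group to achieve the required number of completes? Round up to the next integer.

n = 1403 per group

n = (z_{α/2} + z_β)² · (σ₁² + σ₂²) / δ²
  = (2.576 + 0.842)² · (2·61² = 7442) / 10²
  = 11.6827 · 7442 / 100
  = 869.43
Adjust for 62% response: 869.43 / 0.62 = 1402.30.
Round up → n = 1403 per group.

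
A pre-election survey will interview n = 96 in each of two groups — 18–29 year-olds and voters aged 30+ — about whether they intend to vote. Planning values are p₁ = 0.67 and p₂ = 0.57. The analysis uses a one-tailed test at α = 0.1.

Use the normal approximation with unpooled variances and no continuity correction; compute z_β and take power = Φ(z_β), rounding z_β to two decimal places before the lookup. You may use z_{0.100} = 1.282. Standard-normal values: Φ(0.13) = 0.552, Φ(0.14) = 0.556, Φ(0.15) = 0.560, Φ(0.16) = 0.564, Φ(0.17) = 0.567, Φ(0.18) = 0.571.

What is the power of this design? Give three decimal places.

Power ≈ 0.560

z_β = |p₁−p₂|·√(n/[p₁q₁+p₂q₂]) − z_α
    = 0.10 · √(96/0.4662) − 1.282
    = 0.10 · 14.3499 − 1.282
    = 1.4350 − 1.282 = 0.1530 → 0.15
Power = Φ(0.15) = 0.560.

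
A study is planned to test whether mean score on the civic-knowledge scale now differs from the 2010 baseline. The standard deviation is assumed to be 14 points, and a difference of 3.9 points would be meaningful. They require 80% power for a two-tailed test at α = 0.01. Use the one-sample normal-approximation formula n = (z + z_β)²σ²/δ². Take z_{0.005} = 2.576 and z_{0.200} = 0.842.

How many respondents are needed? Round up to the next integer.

n = 151

n = (z_{α/2} + z_β)² · σ² / δ²
  = (2.576 + 0.842)² · 14² / 3.9²
  = 11.6827 · 196 / 15.21
  = 150.55
Round up → n = 151.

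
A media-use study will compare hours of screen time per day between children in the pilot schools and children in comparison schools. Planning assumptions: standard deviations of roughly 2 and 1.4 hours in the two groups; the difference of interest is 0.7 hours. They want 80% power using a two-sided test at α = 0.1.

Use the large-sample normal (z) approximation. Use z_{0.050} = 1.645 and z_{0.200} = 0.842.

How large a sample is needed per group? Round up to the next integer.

n = (z_{α/2} + z_β)² · (σ₁² + σ₂²) / δ²
  = (1.645 + 0.842)² · (2² + 1.4² = 5.96) / 0.7²
  = 6.1852 · 5.96 / 0.49
  = 75.23
Round up → n = 76 per group.

n = 76 per group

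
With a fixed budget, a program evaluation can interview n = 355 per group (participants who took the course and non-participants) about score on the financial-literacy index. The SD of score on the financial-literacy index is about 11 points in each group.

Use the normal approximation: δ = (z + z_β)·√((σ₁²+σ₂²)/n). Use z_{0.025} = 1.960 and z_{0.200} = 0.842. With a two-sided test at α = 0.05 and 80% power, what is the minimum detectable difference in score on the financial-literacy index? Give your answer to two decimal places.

Minimum detectable difference ≈ 2.31 points

δ = (z_{α/2} + z_β) · √((σ₁²+σ₂²)/n)
  = (1.960 + 0.842) · √(242/355)
  = 2.802 · √0.68169
  = 2.802 · 0.8256
  = 2.3135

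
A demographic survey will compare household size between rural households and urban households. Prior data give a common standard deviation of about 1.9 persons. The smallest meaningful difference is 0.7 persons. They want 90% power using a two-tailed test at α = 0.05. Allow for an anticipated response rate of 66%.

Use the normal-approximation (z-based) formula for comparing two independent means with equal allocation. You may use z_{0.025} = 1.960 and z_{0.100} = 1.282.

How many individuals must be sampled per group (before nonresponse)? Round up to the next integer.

n = (z_{α/2} + z_β)² · (σ₁² + σ₂²) / δ²
  = (1.960 + 1.282)² · (2·1.9² = 7.22) / 0.7²
  = 10.5106 · 7.22 / 0.49
  = 154.87
Adjust for 66% response: 154.87 / 0.66 = 234.65.
Round up → n = 235 per group.

n = 235 per group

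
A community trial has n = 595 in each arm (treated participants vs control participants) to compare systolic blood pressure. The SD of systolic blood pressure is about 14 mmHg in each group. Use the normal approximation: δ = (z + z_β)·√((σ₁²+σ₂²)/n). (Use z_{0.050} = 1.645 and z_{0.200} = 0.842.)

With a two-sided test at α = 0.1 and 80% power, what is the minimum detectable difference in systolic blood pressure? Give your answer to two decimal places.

Minimum detectable difference ≈ 2.02 mmHg

δ = (z_{α/2} + z_β) · √((σ₁²+σ₂²)/n)
  = (1.645 + 0.842) · √(392/595)
  = 2.487 · √0.65882
  = 2.487 · 0.8117
  = 2.0186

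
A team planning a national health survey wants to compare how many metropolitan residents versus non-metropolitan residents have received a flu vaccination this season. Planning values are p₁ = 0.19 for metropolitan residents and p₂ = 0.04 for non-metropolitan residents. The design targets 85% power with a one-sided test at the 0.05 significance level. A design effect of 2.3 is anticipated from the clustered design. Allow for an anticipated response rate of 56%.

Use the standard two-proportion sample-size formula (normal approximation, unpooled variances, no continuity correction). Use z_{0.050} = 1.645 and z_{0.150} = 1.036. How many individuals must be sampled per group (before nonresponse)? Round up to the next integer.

n = 253 per group

n = (z_α + z_β)² · [p₁(1−p₁) + p₂(1−p₂)] / (p₁ − p₂)²
  = (1.645 + 1.036)² · (0.19·0.81 + 0.04·0.96) / (0.15)²
  = (2.681)² · (0.1539 + 0.0384) / 0.0225
  = 7.1878 · 0.1923 / 0.0225
  = 61.43
Design effect: 2.3 × 61.43 = 141.29.
Adjust for 56% response: 141.29 / 0.56 = 252.31.
Round up → n = 253 per group.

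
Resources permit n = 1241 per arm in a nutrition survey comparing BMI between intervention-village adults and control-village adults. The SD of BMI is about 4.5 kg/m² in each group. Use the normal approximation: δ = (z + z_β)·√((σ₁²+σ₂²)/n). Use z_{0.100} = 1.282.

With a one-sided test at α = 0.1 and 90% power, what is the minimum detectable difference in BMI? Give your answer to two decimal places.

Minimum detectable difference ≈ 0.46 kg/m²

δ = (z_α + z_β) · √((σ₁²+σ₂²)/n)
  = (1.282 + 1.282) · √(40.5/1241)
  = 2.564 · √0.03263
  = 2.564 · 0.1807
  = 0.4632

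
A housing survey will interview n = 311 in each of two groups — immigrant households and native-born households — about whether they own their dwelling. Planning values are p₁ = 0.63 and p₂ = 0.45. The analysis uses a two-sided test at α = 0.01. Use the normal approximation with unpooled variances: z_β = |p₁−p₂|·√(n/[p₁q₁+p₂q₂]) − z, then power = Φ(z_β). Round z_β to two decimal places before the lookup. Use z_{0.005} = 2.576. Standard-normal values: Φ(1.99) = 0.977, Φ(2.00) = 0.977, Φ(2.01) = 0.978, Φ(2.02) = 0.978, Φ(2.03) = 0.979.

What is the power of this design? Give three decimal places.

z_β = |p₁−p₂|·√(n/[p₁q₁+p₂q₂]) − z_{α/2}
    = 0.18 · √(311/0.4806) − 2.576
    = 0.18 · 25.4383 − 2.576
    = 4.5789 − 2.576 = 2.0029 → 2.00
Power = Φ(2.00) = 0.977.

Power ≈ 0.977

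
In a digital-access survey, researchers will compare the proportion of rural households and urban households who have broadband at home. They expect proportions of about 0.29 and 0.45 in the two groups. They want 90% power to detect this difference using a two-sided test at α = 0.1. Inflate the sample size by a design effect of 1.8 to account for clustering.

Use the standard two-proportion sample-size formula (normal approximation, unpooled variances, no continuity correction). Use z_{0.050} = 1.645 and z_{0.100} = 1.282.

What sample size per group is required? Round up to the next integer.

n = (z_{α/2} + z_β)² · [p₁(1−p₁) + p₂(1−p₂)] / (p₁ − p₂)²
  = (1.645 + 1.282)² · (0.29·0.71 + 0.45·0.55) / (-0.16)²
  = (2.927)² · (0.2059 + 0.2475) / 0.0256
  = 8.5673 · 0.4534 / 0.0256
  = 151.74
Design effect: 1.8 × 151.74 = 273.12.
Round up → n = 274 per group.

n = 274 per group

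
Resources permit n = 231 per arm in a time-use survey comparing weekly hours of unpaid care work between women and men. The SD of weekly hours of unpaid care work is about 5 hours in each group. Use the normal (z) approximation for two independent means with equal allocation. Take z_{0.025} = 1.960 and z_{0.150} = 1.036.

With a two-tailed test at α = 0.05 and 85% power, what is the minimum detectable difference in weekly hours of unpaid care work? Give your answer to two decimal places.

Minimum detectable difference ≈ 1.39 hours

δ = (z_{α/2} + z_β) · √((σ₁²+σ₂²)/n)
  = (1.960 + 1.036) · √(50/231)
  = 2.996 · √0.21645
  = 2.996 · 0.4652
  = 1.3939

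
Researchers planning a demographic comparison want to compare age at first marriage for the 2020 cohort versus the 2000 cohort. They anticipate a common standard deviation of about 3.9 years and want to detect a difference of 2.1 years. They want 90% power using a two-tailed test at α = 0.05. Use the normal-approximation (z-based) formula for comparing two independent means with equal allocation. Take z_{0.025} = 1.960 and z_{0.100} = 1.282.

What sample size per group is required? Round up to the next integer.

n = 73 per group

n = (z_{α/2} + z_β)² · (σ₁² + σ₂²) / δ²
  = (1.960 + 1.282)² · (2·3.9² = 30.42) / 2.1²
  = 10.5106 · 30.42 / 4.41
  = 72.50
Round up → n = 73 per group.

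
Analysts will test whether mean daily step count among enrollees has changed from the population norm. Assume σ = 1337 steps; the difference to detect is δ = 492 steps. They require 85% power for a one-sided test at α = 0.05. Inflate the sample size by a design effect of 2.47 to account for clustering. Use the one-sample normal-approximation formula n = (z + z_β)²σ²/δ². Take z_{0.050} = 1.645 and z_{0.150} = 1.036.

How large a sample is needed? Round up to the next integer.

n = (z_α + z_β)² · σ² / δ²
  = (1.645 + 1.036)² · 1337² / 492²
  = 7.1878 · 1787569 / 242064
  = 53.08
Design effect: 2.47 × 53.08 = 131.11.
Round up → n = 132.

n = 132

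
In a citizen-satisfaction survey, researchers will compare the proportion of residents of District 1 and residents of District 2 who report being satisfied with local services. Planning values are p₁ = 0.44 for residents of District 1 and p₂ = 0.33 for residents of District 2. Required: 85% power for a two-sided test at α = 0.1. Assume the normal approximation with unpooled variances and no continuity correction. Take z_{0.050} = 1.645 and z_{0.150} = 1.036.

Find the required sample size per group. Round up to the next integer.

n = (z_{α/2} + z_β)² · [p₁(1−p₁) + p₂(1−p₂)] / (p₁ − p₂)²
  = (1.645 + 1.036)² · (0.44·0.56 + 0.33·0.67) / (0.11)²
  = (2.681)² · (0.2464 + 0.2211) / 0.0121
  = 7.1878 · 0.4675 / 0.0121
  = 277.71
Round up → n = 278 per group.

n = 278 per group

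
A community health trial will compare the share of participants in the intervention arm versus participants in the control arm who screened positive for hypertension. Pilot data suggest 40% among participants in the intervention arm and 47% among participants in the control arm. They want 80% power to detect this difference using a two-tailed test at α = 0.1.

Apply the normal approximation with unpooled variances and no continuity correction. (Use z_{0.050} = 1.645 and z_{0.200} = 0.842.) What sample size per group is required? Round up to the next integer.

n = (z_{α/2} + z_β)² · [p₁(1−p₁) + p₂(1−p₂)] / (p₁ − p₂)²
  = (1.645 + 0.842)² · (0.40·0.60 + 0.47·0.53) / (-0.07)²
  = (2.487)² · (0.2400 + 0.2491) / 0.0049
  = 6.1852 · 0.4891 / 0.0049
  = 617.38
Round up → n = 618 per group.

n = 618 per group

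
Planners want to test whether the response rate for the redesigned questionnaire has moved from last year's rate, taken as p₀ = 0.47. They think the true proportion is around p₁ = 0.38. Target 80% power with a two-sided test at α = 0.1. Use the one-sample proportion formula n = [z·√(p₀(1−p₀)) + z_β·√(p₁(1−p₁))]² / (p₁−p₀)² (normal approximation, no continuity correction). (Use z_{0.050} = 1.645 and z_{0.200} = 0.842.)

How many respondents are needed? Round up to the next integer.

n = 187

n = [z_{α/2}·√(p₀q₀) + z_β·√(p₁q₁)]² / (p₁ − p₀)²
  = [1.645·√(0.47·0.53) + 0.842·√(0.38·0.62)]² / (-0.09)²
  = [1.645·0.4991 + 0.842·0.4854]² / 0.0081
  = [1.2297]² / 0.0081
  = 186.69
Round up → n = 187.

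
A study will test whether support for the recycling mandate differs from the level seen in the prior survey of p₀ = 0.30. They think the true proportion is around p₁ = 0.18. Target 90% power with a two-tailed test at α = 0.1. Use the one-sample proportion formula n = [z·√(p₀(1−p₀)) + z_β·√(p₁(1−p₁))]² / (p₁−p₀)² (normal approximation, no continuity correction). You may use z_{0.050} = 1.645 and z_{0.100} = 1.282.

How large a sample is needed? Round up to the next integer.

n = [z_{α/2}·√(p₀q₀) + z_β·√(p₁q₁)]² / (p₁ − p₀)²
  = [1.645·√(0.30·0.70) + 1.282·√(0.18·0.82)]² / (-0.12)²
  = [1.645·0.4583 + 1.282·0.3842]² / 0.0144
  = [1.2464]² / 0.0144
  = 107.88
Round up → n = 108.

n = 108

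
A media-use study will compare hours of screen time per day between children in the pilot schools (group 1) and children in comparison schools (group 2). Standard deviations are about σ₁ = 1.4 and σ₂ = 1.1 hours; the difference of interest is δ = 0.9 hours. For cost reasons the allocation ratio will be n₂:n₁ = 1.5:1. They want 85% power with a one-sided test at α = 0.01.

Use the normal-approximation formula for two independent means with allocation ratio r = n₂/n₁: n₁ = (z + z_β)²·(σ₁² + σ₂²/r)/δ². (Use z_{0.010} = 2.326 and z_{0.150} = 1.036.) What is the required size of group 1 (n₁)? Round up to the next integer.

n₁ = 39

n₁ = (z_α + z_β)² · (σ₁² + σ₂²/r) / δ²
   = (2.326 + 1.036)² · (1.4² + 1.1²/1.5) / 0.9²
   = 11.3030 · (1.96 + 0.80667) / 0.81
   = 11.3030 · 2.7667 / 0.81
   = 38.61
Round up → n₁ = 39; n₂ = r·n₁ = 1.5 × 39 = 59.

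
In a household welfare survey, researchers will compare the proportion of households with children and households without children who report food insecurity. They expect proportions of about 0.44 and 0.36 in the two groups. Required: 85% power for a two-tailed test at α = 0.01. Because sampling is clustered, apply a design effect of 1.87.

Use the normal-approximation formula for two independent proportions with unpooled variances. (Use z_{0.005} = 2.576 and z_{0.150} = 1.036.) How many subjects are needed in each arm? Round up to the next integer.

n = (z_{α/2} + z_β)² · [p₁(1−p₁) + p₂(1−p₂)] / (p₁ − p₂)²
  = (2.576 + 1.036)² · (0.44·0.56 + 0.36·0.64) / (0.08)²
  = (3.612)² · (0.2464 + 0.2304) / 0.0064
  = 13.0465 · 0.4768 / 0.0064
  = 971.97
Design effect: 1.87 × 971.97 = 1817.58.
Round up → n = 1818 per group.

n = 1818 per group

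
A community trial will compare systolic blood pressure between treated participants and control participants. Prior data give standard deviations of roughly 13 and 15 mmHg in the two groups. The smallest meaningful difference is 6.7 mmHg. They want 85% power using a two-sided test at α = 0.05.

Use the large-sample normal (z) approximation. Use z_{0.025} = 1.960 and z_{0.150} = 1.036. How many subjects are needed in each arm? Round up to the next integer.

n = 79 per group

n = (z_{α/2} + z_β)² · (σ₁² + σ₂²) / δ²
  = (1.960 + 1.036)² · (13² + 15² = 394) / 6.7²
  = 8.9760 · 394 / 44.89
  = 78.78
Round up → n = 79 per group.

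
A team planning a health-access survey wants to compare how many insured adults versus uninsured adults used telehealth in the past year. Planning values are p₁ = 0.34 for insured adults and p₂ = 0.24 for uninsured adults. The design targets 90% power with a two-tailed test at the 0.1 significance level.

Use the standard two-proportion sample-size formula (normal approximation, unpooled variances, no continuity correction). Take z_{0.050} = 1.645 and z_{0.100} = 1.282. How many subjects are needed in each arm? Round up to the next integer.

n = 349 per group

n = (z_{α/2} + z_β)² · [p₁(1−p₁) + p₂(1−p₂)] / (p₁ − p₂)²
  = (1.645 + 1.282)² · (0.34·0.66 + 0.24·0.76) / (0.10)²
  = (2.927)² · (0.2244 + 0.1824) / 0.0100
  = 8.5673 · 0.4068 / 0.0100
  = 348.52
Round up → n = 349 per group.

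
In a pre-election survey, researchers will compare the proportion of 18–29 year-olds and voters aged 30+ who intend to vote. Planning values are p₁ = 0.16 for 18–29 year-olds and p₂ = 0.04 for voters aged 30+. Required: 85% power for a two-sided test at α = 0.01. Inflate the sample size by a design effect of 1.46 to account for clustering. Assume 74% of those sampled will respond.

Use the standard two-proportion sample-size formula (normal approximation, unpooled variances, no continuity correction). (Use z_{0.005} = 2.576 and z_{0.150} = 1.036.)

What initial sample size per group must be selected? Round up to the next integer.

n = 309 per group

n = (z_{α/2} + z_β)² · [p₁(1−p₁) + p₂(1−p₂)] / (p₁ − p₂)²
  = (2.576 + 1.036)² · (0.16·0.84 + 0.04·0.96) / (0.12)²
  = (3.612)² · (0.1344 + 0.0384) / 0.0144
  = 13.0465 · 0.1728 / 0.0144
  = 156.56
Design effect: 1.46 × 156.56 = 228.58.
Adjust for 74% response: 228.58 / 0.74 = 308.89.
Round up → n = 309 per group.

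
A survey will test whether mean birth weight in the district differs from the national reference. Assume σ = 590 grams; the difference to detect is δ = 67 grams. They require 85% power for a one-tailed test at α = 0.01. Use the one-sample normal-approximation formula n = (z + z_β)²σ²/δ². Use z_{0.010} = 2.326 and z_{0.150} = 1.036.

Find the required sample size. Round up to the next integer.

n = 877

n = (z_α + z_β)² · σ² / δ²
  = (2.326 + 1.036)² · 590² / 67²
  = 11.3030 · 348100 / 4489
  = 876.50
Round up → n = 877.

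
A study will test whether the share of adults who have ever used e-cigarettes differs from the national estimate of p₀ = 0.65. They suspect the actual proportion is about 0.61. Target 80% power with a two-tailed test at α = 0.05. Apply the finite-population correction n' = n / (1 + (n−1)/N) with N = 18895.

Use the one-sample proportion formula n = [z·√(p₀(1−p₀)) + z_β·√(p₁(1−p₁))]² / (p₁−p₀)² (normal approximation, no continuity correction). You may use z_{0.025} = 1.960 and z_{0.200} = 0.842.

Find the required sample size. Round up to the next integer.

n = 1068

n = [z_{α/2}·√(p₀q₀) + z_β·√(p₁q₁)]² / (p₁ − p₀)²
  = [1.960·√(0.65·0.35) + 0.842·√(0.61·0.39)]² / (-0.04)²
  = [1.960·0.4770 + 0.842·0.4877]² / 0.0016
  = [1.3455]² / 0.0016
  = 1131.56
Finite-population correction (N = 18895): 1131.56 / (1 + (1131.56 − 1)/18895) = 1067.68.
Round up → n = 1068.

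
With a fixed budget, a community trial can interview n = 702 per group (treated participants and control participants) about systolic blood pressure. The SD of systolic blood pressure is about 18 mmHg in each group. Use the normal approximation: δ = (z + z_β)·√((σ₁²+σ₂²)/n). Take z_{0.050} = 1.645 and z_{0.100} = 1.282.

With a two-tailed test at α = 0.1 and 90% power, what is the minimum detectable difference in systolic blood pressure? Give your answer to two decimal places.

Minimum detectable difference ≈ 2.81 mmHg

δ = (z_{α/2} + z_β) · √((σ₁²+σ₂²)/n)
  = (1.645 + 1.282) · √(648/702)
  = 2.927 · √0.92308
  = 2.927 · 0.9608
  = 2.8122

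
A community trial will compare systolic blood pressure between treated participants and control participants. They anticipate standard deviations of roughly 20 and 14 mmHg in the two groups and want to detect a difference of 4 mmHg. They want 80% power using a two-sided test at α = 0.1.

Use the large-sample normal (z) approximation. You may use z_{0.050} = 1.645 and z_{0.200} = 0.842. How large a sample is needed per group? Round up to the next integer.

n = 231 per group

n = (z_{α/2} + z_β)² · (σ₁² + σ₂²) / δ²
  = (1.645 + 0.842)² · (20² + 14² = 596) / 4²
  = 6.1852 · 596 / 16
  = 230.40
Round up → n = 231 per group.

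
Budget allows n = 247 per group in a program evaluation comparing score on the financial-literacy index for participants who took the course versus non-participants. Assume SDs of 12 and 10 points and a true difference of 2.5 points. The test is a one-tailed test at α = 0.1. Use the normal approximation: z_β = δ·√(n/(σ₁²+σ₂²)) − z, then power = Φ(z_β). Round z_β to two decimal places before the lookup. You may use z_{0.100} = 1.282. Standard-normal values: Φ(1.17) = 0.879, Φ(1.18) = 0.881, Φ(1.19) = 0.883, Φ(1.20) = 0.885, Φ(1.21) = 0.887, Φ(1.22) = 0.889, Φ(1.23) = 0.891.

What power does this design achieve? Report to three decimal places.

z_β = δ·√(n/(σ₁²+σ₂²)) − z_α
    = 2.5 · √(247/244) − 1.282
    = 2.5 · 1.00613 − 1.282
    = 2.5153 − 1.282 = 1.2333 → 1.23
Power = Φ(1.23) = 0.891.

Power ≈ 0.891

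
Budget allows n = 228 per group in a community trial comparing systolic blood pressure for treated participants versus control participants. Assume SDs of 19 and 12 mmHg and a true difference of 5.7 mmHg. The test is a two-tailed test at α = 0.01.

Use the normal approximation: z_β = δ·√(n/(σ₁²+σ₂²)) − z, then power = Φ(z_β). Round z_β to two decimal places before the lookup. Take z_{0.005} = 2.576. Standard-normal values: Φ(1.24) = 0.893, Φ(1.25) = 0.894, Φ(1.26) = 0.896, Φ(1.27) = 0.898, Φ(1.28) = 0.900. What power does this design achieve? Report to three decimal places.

Power ≈ 0.894

z_β = δ·√(n/(σ₁²+σ₂²)) − z_{α/2}
    = 5.7 · √(228/505) − 2.576
    = 5.7 · 0.67193 − 2.576
    = 3.8300 − 2.576 = 1.2540 → 1.25
Power = Φ(1.25) = 0.894.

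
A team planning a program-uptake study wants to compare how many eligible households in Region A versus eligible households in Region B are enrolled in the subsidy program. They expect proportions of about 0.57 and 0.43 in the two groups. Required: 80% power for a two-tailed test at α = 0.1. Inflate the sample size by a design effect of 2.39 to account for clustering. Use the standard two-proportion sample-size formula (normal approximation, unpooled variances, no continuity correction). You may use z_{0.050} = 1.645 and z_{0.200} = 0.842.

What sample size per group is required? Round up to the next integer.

n = (z_{α/2} + z_β)² · [p₁(1−p₁) + p₂(1−p₂)] / (p₁ − p₂)²
  = (1.645 + 0.842)² · (0.57·0.43 + 0.43·0.57) / (0.14)²
  = (2.487)² · (0.2451 + 0.2451) / 0.0196
  = 6.1852 · 0.4902 / 0.0196
  = 154.69
Design effect: 2.39 × 154.69 = 369.71.
Round up → n = 370 per group.

n = 370 per group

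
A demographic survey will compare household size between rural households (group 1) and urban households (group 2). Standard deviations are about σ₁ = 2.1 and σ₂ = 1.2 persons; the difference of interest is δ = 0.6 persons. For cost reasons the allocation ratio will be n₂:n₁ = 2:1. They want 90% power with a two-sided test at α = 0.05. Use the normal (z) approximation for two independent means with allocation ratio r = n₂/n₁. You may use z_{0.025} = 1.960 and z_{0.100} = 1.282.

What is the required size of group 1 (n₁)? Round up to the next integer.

n₁ = 150

n₁ = (z_{α/2} + z_β)² · (σ₁² + σ₂²/r) / δ²
   = (1.960 + 1.282)² · (2.1² + 1.2²/2) / 0.6²
   = 10.5106 · (4.41 + 0.72) / 0.36
   = 10.5106 · 5.13 / 0.36
   = 149.78
Round up → n₁ = 150; n₂ = r·n₁ = 2 × 150 = 300.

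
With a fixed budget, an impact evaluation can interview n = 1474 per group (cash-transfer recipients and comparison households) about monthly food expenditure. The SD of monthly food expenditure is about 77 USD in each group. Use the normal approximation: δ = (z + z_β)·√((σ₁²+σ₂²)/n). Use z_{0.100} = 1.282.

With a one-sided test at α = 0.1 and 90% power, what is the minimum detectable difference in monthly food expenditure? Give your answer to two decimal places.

Minimum detectable difference ≈ 7.27 USD

δ = (z_α + z_β) · √((σ₁²+σ₂²)/n)
  = (1.282 + 1.282) · √(11858/1474)
  = 2.564 · √8.0448
  = 2.564 · 2.8363
  = 7.2724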